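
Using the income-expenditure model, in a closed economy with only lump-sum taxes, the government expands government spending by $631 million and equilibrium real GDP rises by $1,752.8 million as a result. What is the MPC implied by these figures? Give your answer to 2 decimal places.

Implied spending multiplier k = ΔY/ΔG = 1,752.8/631 ≈ 2.7778.
Since k = 1/(1 − MPC), MPC = 1 − 1/k = 1 − ΔG/ΔY = 1 − 631/1,752.8 ≈ 0.64.

0.64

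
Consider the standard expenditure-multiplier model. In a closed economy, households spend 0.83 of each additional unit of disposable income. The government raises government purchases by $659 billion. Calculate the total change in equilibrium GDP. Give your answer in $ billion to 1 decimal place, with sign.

Spending multiplier = 1/(1 − MPC) = 1/(1 − 0.83) = 1/0.17 ≈ 5.882.
ΔY = k × ΔG = (+$659 billion) / 0.17 ≈ +$3,876.5 billion.

+$3,876.5 billion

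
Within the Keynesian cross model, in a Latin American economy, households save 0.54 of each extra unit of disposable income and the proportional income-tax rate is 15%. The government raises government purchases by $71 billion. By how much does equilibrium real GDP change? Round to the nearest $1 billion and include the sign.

MPC = 1 − MPS = 1 − 0.54 = 0.46.
Spending multiplier = 1/(1 − c(1−t)) = 1/(1 − 0.46×0.85) = 1/0.609 ≈ 1.642.
ΔY = k × ΔG = (+$71 billion) / 0.609 ≈ +$117 billion.

+$117 billion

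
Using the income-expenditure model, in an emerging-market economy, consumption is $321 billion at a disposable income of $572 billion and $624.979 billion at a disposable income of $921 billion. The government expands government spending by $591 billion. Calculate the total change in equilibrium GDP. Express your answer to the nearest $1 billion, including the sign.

MPC = ΔC/ΔYd = (624.979 − 321)/(921 − 572) = 303.979/349 = 0.871.
Government-spending multiplier = 1/(1 − MPC) = 1/(1 − 0.871) = 1/0.129 ≈ 7.752.
ΔY = k × ΔG = (+$591 billion) / 0.129 ≈ +$4,581 billion.

+$4,581 billion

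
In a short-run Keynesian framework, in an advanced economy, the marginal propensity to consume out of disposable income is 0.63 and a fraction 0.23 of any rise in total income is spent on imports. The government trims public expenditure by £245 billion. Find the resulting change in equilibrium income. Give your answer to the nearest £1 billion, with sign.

Spending multiplier = 1/(1 − c + m) = 1/(1 − 0.63 + 0.23) = 1/0.6 ≈ 1.667.
ΔY = k × ΔG = (−£245 billion) / 0.6 ≈ −£408 billion.

−£408 billion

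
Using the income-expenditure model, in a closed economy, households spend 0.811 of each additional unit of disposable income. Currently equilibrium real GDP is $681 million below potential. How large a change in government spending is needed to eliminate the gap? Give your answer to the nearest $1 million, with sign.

Spending multiplier = 1/(1 − MPC) = 1/(1 − 0.811) = 1/0.189 ≈ 5.291.
Need ΔY = +$681 million, so ΔG = ΔY/k = (+$681 million) × 0.189 ≈ +$129 million.
The government should increase government spending by $129 million.

+$129 million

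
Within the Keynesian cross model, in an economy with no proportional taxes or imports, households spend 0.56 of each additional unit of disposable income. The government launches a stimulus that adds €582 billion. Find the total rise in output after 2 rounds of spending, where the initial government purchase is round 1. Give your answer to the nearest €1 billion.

Round 1 adds ΔG = €582 billion; each later round is MPC = 0.56 times the previous.
After 2 rounds: 582 + 325.92 = ΔG·(1 − c^2)/(1 − c) = 582 × (1 − 0.3136)/0.44 ≈ €908 billion.

€908 billion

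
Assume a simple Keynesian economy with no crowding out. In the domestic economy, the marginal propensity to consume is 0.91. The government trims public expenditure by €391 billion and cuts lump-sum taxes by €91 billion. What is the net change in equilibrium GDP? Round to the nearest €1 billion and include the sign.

−€3,424 billion

Expenditure multiplier = 1/(1 − MPC) = 1/(1 − 0.91) = 1/0.09 ≈ 11.111.
ΔG contributes k·ΔG = (−€391 billion) / 0.09 ≈ −€4,344.4 billion.
ΔT of −€91 billion changes first-round spending by −c·ΔT = +€82.81 billion, contributing k·(−c·ΔT) = (+€82.81 billion) / 0.09 ≈ +€920.1 billion.
Net ΔY = k(ΔG − c·ΔT) = (−€308.19 billion) / 0.09 ≈ −€3,424 billion.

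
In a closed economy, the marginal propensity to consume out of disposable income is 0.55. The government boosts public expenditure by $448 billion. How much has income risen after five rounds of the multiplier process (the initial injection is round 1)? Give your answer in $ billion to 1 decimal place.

Round 1 adds ΔG = $448 billion; each later round is MPC = 0.55 times the previous.
After 5 rounds: 448 + 246.4 + 135.52 + 74.536 + 40.9948 = ΔG·(1 − c^5)/(1 − c) = 448 × (1 − 0.0503284375)/0.45 ≈ $945.5 billion.

$945.5 billion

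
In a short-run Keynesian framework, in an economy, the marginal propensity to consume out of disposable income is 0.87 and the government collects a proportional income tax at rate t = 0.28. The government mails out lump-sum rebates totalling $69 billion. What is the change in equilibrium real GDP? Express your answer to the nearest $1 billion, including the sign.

A lump-sum tax change of −$69 billion shifts disposable income by +$69 billion; first-round consumption changes by −c × ΔT = −0.87 × (−$69 billion) = +$60.03 billion.
Expenditure multiplier = 1/(1 − c(1−t)) = 1/(1 − 0.87×0.72) = 1/0.3736 ≈ 2.677.
The tax multiplier is −c × k ≈ −2.329, so ΔY = k × (−c·ΔT) = (+$60.03 billion) / 0.3736 ≈ +$161 billion.

+$161 billion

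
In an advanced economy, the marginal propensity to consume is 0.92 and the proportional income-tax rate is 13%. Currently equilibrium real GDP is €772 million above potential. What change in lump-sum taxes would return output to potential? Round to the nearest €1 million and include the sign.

Spending multiplier = 1/(1 − c(1−t)) = 1/(1 − 0.92×0.87) = 1/0.1996 ≈ 5.01.
Tax multiplier = −c·k = −0.92/0.1996 ≈ −4.609. Need ΔY = −€772 million, so ΔT = ΔY/(−c·k) = −(−€772 million) × 0.1996 / 0.92 ≈ +€167 million.
The government should raise lump-sum taxes by €167 million.

+€167 million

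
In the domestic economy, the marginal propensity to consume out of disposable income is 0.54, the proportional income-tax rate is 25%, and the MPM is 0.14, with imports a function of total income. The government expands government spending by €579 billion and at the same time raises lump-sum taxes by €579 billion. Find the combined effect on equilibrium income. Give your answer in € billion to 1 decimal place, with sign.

+€362.4 billion

Expenditure multiplier = 1/(1 − c(1−t) + m) = 1/(1 − 0.54×0.75 + 0.14) = 1/0.735 ≈ 1.361.
ΔG contributes k·ΔG = (+€579 billion) / 0.735 ≈ +€787.8 billion.
ΔT of +€579 billion changes first-round spending by −c·ΔT = −€312.66 billion, contributing k·(−c·ΔT) = (−€312.66 billion) / 0.735 ≈ −€425.4 billion.
Net ΔY = k(ΔG − c·ΔT) = (+€266.34 billion) / 0.735 ≈ +€362.4 billion.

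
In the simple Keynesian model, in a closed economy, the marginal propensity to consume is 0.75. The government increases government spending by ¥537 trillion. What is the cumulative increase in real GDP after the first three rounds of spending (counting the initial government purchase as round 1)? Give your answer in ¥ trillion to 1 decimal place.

Round 1 adds ΔG = ¥537 trillion; each later round is MPC = 0.75 times the previous.
After 3 rounds: 537 + 402.75 + 302.0625 = ΔG·(1 − c^3)/(1 − c) = 537 × (1 − 0.421875)/0.25 ≈ ¥1,241.8 trillion.

¥1,241.8 trillion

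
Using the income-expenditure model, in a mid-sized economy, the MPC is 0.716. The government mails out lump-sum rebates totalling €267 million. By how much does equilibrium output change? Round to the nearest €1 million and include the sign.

+€673 million

A lump-sum tax change of −€267 million shifts disposable income by +€267 million; first-round consumption changes by −c × ΔT = −0.716 × (−€267 million) = +€191.172 million.
Expenditure multiplier = 1/(1 − MPC) = 1/(1 − 0.716) = 1/0.284 ≈ 3.521.
The tax multiplier is −c × k ≈ −2.521, so ΔY = k × (−c·ΔT) = (+€191.172 million) / 0.284 ≈ +€673 million.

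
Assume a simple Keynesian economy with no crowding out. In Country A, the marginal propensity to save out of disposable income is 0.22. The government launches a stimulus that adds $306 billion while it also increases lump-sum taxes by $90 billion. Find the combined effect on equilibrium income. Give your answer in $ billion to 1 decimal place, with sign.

MPC = 1 − MPS = 1 − 0.22 = 0.78.
Expenditure multiplier = 1/(1 − MPC) = 1/(1 − 0.78) = 1/0.22 ≈ 4.545.
ΔG contributes k·ΔG = (+$306 billion) / 0.22 ≈ +$1,390.9 billion.
ΔT of +$90 billion changes first-round spending by −c·ΔT = −$70.2 billion, contributing k·(−c·ΔT) = (−$70.2 billion) / 0.22 ≈ −$319.1 billion.
Net ΔY = k(ΔG − c·ΔT) = (+$235.8 billion) / 0.22 ≈ +$1,071.8 billion.

+$1,071.8 billion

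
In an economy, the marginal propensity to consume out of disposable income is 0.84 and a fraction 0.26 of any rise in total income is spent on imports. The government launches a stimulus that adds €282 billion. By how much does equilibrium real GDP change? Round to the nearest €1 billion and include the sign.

Spending multiplier = 1/(1 − c + m) = 1/(1 − 0.84 + 0.26) = 1/0.42 ≈ 2.381.
ΔY = k × ΔG = (+€282 billion) / 0.42 ≈ +€671 billion.

+€671 billion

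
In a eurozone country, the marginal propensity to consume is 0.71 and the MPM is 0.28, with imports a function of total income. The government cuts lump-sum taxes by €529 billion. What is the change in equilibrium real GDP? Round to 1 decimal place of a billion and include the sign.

A lump-sum tax change of −€529 billion shifts disposable income by +€529 billion; first-round consumption changes by −c × ΔT = −0.71 × (−€529 billion) = +€375.59 billion.
Expenditure multiplier = 1/(1 − c + m) = 1/(1 − 0.71 + 0.28) = 1/0.57 ≈ 1.754.
The tax multiplier is −c × k ≈ −1.246, so ΔY = k × (−c·ΔT) = (+€375.59 billion) / 0.57 ≈ +€658.9 billion.

+€658.9 billion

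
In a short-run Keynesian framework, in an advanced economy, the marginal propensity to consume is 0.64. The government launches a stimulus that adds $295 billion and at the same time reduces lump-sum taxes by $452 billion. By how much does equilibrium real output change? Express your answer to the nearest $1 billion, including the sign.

+$1,623 billion

Expenditure multiplier = 1/(1 − MPC) = 1/(1 − 0.64) = 1/0.36 ≈ 2.778.
ΔG contributes k·ΔG = (+$295 billion) / 0.36 ≈ +$819.4 billion.
ΔT of −$452 billion changes first-round spending by −c·ΔT = +$289.28 billion, contributing k·(−c·ΔT) = (+$289.28 billion) / 0.36 ≈ +$803.6 billion.
Net ΔY = k(ΔG − c·ΔT) = (+$584.28 billion) / 0.36 = +$1,623 billion.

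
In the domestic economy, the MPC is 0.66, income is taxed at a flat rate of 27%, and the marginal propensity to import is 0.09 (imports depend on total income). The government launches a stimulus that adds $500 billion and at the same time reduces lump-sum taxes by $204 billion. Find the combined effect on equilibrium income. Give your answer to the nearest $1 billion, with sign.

+$1,043 billion

Expenditure multiplier = 1/(1 − c(1−t) + m) = 1/(1 − 0.66×0.73 + 0.09) = 1/0.6082 ≈ 1.644.
ΔG contributes k·ΔG = (+$500 billion) / 0.6082 ≈ +$822.1 billion.
ΔT of −$204 billion changes first-round spending by −c·ΔT = +$134.64 billion, contributing k·(−c·ΔT) = (+$134.64 billion) / 0.6082 ≈ +$221.4 billion.
Net ΔY = k(ΔG − c·ΔT) = (+$634.64 billion) / 0.6082 ≈ +$1,043 billion.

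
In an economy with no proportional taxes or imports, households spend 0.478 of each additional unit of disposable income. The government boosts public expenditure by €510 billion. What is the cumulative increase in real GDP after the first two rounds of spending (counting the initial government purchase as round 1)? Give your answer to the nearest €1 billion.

€754 billion

Round 1 adds ΔG = €510 billion; each later round is MPC = 0.478 times the previous.
After 2 rounds: 510 + 243.78 = ΔG·(1 − c^2)/(1 − c) = 510 × (1 − 0.228484)/0.522 ≈ €754 billion.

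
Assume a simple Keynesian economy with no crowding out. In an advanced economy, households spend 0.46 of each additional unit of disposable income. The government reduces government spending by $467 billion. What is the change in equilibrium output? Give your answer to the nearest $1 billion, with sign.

Government-spending multiplier = 1/(1 − MPC) = 1/(1 − 0.46) = 1/0.54 ≈ 1.852.
ΔY = k × ΔG = (−$467 billion) / 0.54 ≈ −$865 billion.

−$865 billion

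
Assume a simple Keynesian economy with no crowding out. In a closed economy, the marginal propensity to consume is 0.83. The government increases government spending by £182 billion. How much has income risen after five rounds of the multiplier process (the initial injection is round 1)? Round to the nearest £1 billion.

Round 1 adds ΔG = £182 billion; each later round is MPC = 0.83 times the previous.
After 5 rounds: 182 + 151.06 + 125.3798 + 104.065234 + 86.37414422 = ΔG·(1 − c^5)/(1 − c) = 182 × (1 − 0.3939040643)/0.17 ≈ £649 billion.

£649 billion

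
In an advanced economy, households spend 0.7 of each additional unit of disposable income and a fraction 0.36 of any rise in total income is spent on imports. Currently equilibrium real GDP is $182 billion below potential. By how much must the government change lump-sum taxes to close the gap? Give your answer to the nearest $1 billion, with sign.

−$172 billion

Spending multiplier = 1/(1 − c + m) = 1/(1 − 0.7 + 0.36) = 1/0.66 ≈ 1.515.
Tax multiplier = −c·k = −0.7/0.66 ≈ −1.061. Need ΔY = +$182 billion, so ΔT = ΔY/(−c·k) = −(+$182 billion) × 0.66 / 0.7 ≈ −$172 billion.
The government should cut lump-sum taxes by $172 billion.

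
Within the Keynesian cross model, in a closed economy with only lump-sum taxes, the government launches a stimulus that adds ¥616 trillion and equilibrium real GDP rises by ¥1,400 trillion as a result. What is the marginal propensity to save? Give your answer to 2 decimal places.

Implied spending multiplier k = ΔY/ΔG = 1,400/616 ≈ 2.2727.
Since k = 1/(1 − MPC), MPC = 1 − 1/k = 1 − ΔG/ΔY = 1 − 616/1,400 = 0.56.
MPS = 1 − MPC = 0.44.

0.44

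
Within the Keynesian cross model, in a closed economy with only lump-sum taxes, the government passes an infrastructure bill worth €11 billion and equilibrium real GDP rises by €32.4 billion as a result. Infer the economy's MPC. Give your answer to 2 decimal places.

Implied spending multiplier k = ΔY/ΔG = 32.4/11 ≈ 2.9455.
Since k = 1/(1 − MPC), MPC = 1 − 1/k = 1 − ΔG/ΔY = 1 − 11/32.4 ≈ 0.66.

0.66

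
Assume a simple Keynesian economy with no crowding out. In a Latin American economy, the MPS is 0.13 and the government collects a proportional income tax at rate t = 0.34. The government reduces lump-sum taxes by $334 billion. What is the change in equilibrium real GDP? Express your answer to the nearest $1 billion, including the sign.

+$682 billion

MPC = 1 − MPS = 1 − 0.13 = 0.87.
A lump-sum tax change of −$334 billion shifts disposable income by +$334 billion; first-round consumption changes by −c × ΔT = −0.87 × (−$334 billion) = +$290.58 billion.
Expenditure multiplier = 1/(1 − c(1−t)) = 1/(1 − 0.87×0.66) = 1/0.4258 ≈ 2.349.
The tax multiplier is −c × k ≈ −2.043, so ΔY = k × (−c·ΔT) = (+$290.58 billion) / 0.4258 ≈ +$682 billion.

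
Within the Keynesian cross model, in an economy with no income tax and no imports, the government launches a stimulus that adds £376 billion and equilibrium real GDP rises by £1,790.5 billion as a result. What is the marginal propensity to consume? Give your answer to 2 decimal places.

0.79

Implied spending multiplier k = ΔY/ΔG = 1,790.5/376 ≈ 4.762.
Since k = 1/(1 − MPC), MPC = 1 − 1/k = 1 − ΔG/ΔY = 1 − 376/1,790.5 ≈ 0.79.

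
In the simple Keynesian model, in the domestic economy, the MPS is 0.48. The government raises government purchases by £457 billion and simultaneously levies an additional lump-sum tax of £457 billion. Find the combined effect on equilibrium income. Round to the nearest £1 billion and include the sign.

MPC = 1 − MPS = 1 − 0.48 = 0.52.
Expenditure multiplier = 1/(1 − MPC) = 1/(1 − 0.52) = 1/0.48 ≈ 2.083.
ΔG contributes k·ΔG = (+£457 billion) / 0.48 ≈ +£952.1 billion.
ΔT of +£457 billion changes first-round spending by −c·ΔT = −£237.64 billion, contributing k·(−c·ΔT) = (−£237.64 billion) / 0.48 ≈ −£495.1 billion.
With ΔG = ΔT and no other leakages, the balanced-budget multiplier is 1, so ΔY = ΔG = +£457 billion.

+£457 billion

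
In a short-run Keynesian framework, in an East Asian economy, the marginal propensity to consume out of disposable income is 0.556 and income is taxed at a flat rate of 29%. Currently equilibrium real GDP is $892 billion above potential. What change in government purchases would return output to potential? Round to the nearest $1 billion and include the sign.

−$540 billion

Spending multiplier = 1/(1 − c(1−t)) = 1/(1 − 0.556×0.71) = 1/0.60524 ≈ 1.652.
Need ΔY = −$892 billion, so ΔG = ΔY/k = (−$892 billion) × 0.60524 ≈ −$540 billion.
The government should cut government purchases by $540 billion.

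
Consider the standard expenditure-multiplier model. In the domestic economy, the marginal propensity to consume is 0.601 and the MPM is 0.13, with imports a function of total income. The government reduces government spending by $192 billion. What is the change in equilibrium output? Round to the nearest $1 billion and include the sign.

−$363 billion

Expenditure multiplier = 1/(1 − c + m) = 1/(1 − 0.601 + 0.13) = 1/0.529 ≈ 1.89.
ΔY = k × ΔG = (−$192 billion) / 0.529 ≈ −$363 billion.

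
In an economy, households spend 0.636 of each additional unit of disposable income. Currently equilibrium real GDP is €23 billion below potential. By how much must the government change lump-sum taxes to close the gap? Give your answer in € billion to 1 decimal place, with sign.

Spending multiplier = 1/(1 − MPC) = 1/(1 − 0.636) = 1/0.364 ≈ 2.747.
Tax multiplier = −c·k = −0.636/0.364 ≈ −1.747. Need ΔY = +€23 billion, so ΔT = ΔY/(−c·k) = −(+€23 billion) × 0.364 / 0.636 ≈ −€13.2 billion.
The government should cut lump-sum taxes by €13.2 billion.

−€13.2 billion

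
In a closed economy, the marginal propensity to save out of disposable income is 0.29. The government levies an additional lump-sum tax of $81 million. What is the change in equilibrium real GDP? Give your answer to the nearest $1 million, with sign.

−$198 million

MPC = 1 − MPS = 1 − 0.29 = 0.71.
A lump-sum tax change of +$81 million shifts disposable income by −$81 million; first-round consumption changes by −c × ΔT = −0.71 × (+$81 million) = −$57.51 million.
Expenditure multiplier = 1/(1 − MPC) = 1/(1 − 0.71) = 1/0.29 ≈ 3.448.
The tax multiplier is −c × k ≈ −2.448, so ΔY = k × (−c·ΔT) = (−$57.51 million) / 0.29 ≈ −$198 million.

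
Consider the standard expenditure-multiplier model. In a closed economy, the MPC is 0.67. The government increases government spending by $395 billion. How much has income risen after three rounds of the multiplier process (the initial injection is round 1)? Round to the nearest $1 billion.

Round 1 adds ΔG = $395 billion; each later round is MPC = 0.67 times the previous.
After 3 rounds: 395 + 264.65 + 177.3155 = ΔG·(1 − c^3)/(1 − c) = 395 × (1 − 0.300763)/0.33 ≈ $837 billion.

$837 billion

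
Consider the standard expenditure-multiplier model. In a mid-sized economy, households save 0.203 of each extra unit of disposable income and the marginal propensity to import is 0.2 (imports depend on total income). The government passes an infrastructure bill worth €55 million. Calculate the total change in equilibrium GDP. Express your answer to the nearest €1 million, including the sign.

+€136 million

MPC = 1 − MPS = 1 − 0.203 = 0.797.
Expenditure multiplier = 1/(1 − c + m) = 1/(1 − 0.797 + 0.2) = 1/0.403 ≈ 2.481.
ΔY = k × ΔG = (+€55 million) / 0.403 ≈ +€136 million.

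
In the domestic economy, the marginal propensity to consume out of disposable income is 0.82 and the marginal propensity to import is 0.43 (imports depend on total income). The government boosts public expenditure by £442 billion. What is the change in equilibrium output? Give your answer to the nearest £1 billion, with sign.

Spending multiplier = 1/(1 − c + m) = 1/(1 − 0.82 + 0.43) = 1/0.61 ≈ 1.639.
ΔY = k × ΔG = (+£442 billion) / 0.61 ≈ +£725 billion.

+£725 billion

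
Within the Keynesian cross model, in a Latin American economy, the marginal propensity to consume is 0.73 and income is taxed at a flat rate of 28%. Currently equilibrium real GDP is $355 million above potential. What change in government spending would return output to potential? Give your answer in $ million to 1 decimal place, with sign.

Spending multiplier = 1/(1 − c(1−t)) = 1/(1 − 0.73×0.72) = 1/0.4744 ≈ 2.108.
Need ΔY = −$355 million, so ΔG = ΔY/k = (−$355 million) × 0.4744 ≈ −$168.4 million.
The government should cut government spending by $168.4 million.

−$168.4 million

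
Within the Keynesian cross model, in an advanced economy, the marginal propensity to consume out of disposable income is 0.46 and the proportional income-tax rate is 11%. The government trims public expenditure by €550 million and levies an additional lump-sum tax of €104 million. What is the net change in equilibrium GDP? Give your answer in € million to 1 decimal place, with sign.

−€1,012.3 million

Expenditure multiplier = 1/(1 − c(1−t)) = 1/(1 − 0.46×0.89) = 1/0.5906 ≈ 1.693.
ΔG contributes k·ΔG = (−€550 million) / 0.5906 ≈ −€931.3 million.
ΔT of +€104 million changes first-round spending by −c·ΔT = −€47.84 million, contributing k·(−c·ΔT) = (−€47.84 million) / 0.5906 ≈ −€81 million.
Net ΔY = k(ΔG − c·ΔT) = (−€597.84 million) / 0.5906 ≈ −€1,012.3 million.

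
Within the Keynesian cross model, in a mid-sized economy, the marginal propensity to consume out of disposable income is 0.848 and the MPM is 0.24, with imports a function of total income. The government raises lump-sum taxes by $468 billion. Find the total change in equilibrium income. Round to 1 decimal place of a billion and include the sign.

A lump-sum tax change of +$468 billion shifts disposable income by −$468 billion; first-round consumption changes by −c × ΔT = −0.848 × (+$468 billion) = −$396.864 billion.
Expenditure multiplier = 1/(1 − c + m) = 1/(1 − 0.848 + 0.24) = 1/0.392 ≈ 2.551.
The tax multiplier is −c × k ≈ −2.163, so ΔY = k × (−c·ΔT) = (−$396.864 billion) / 0.392 ≈ −$1,012.4 billion.

−$1,012.4 billion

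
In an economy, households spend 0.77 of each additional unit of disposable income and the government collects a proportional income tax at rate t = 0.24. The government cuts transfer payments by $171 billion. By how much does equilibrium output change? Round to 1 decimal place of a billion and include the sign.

The transfer change shifts disposable income by −$171 billion, so first-round consumption changes by c·ΔTR = 0.77 × (−$171 billion) = −$131.67 billion.
Expenditure multiplier = 1/(1 − c(1−t)) = 1/(1 − 0.77×0.76) = 1/0.4148 ≈ 2.411.
The transfer multiplier is c × k ≈ 1.856, so ΔY = k × (c·ΔTR) = (−$131.67 billion) / 0.4148 ≈ −$317.4 billion.

−$317.4 billion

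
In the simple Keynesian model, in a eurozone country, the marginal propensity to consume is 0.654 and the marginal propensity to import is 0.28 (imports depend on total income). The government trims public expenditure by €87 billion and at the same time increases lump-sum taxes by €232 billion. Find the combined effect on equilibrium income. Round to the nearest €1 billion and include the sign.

Expenditure multiplier = 1/(1 − c + m) = 1/(1 − 0.654 + 0.28) = 1/0.626 ≈ 1.597.
ΔG contributes k·ΔG = (−€87 billion) / 0.626 ≈ −€139 billion.
ΔT of +€232 billion changes first-round spending by −c·ΔT = −€151.728 billion, contributing k·(−c·ΔT) = (−€151.728 billion) / 0.626 ≈ −€242.4 billion.
Net ΔY = k(ΔG − c·ΔT) = (−€238.728 billion) / 0.626 ≈ −€381 billion.

−€381 billion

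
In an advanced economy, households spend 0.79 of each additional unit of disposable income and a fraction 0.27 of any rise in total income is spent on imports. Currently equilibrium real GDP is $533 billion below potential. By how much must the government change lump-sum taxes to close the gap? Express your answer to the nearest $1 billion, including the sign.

Spending multiplier = 1/(1 − c + m) = 1/(1 − 0.79 + 0.27) = 1/0.48 ≈ 2.083.
Tax multiplier = −c·k = −0.79/0.48 ≈ −1.646. Need ΔY = +$533 billion, so ΔT = ΔY/(−c·k) = −(+$533 billion) × 0.48 / 0.79 ≈ −$324 billion.
The government should cut lump-sum taxes by $324 billion.

−$324 billion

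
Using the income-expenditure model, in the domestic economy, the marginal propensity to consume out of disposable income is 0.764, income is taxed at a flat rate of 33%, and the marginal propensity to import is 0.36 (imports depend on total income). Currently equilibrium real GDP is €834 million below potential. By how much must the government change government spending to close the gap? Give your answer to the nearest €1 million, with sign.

+€707 million

Spending multiplier = 1/(1 − c(1−t) + m) = 1/(1 − 0.764×0.67 + 0.36) = 1/0.84812 ≈ 1.179.
Need ΔY = +€834 million, so ΔG = ΔY/k = (+€834 million) × 0.84812 ≈ +€707 million.
The government should increase government spending by €707 million.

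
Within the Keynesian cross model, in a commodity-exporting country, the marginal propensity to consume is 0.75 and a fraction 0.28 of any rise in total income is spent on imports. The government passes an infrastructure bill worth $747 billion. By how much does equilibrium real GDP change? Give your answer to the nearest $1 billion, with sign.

Expenditure multiplier = 1/(1 − c + m) = 1/(1 − 0.75 + 0.28) = 1/0.53 ≈ 1.887.
ΔY = k × ΔG = (+$747 billion) / 0.53 ≈ +$1,409 billion.

+$1,409 billion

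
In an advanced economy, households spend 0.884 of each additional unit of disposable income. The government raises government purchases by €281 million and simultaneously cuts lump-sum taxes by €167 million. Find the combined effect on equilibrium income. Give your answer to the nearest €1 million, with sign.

+€3,695 million

Expenditure multiplier = 1/(1 − MPC) = 1/(1 − 0.884) = 1/0.116 ≈ 8.621.
ΔG contributes k·ΔG = (+€281 million) / 0.116 ≈ +€2,422.4 million.
ΔT of −€167 million changes first-round spending by −c·ΔT = +€147.628 million, contributing k·(−c·ΔT) = (+€147.628 million) / 0.116 ≈ +€1,272.7 million.
Net ΔY = k(ΔG − c·ΔT) = (+€428.628 million) / 0.116 ≈ +€3,695 million.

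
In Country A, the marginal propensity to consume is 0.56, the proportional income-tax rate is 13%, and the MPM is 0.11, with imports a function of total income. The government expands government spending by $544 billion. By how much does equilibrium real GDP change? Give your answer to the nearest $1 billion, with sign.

+$873 billion

Government-spending multiplier = 1/(1 − c(1−t) + m) = 1/(1 − 0.56×0.87 + 0.11) = 1/0.6228 ≈ 1.606.
ΔY = k × ΔG = (+$544 billion) / 0.6228 ≈ +$873 billion.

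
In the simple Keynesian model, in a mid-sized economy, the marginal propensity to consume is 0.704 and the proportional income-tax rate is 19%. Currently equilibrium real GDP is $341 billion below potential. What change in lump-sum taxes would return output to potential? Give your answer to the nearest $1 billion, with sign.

−$208 billion

Spending multiplier = 1/(1 − c(1−t)) = 1/(1 − 0.704×0.81) = 1/0.42976 ≈ 2.327.
Tax multiplier = −c·k = −0.704/0.42976 ≈ −1.638. Need ΔY = +$341 billion, so ΔT = ΔY/(−c·k) = −(+$341 billion) × 0.42976 / 0.704 ≈ −$208 billion.
The government should cut lump-sum taxes by $208 billion.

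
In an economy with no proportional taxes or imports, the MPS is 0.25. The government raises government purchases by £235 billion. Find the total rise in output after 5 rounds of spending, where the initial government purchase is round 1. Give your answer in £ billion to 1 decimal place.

MPC = 1 − MPS = 1 − 0.25 = 0.75.
Round 1 adds ΔG = £235 billion; each later round is MPC = 0.75 times the previous.
After 5 rounds: 235 + 176.25 + 132.1875 + 99.140625 + 74.35546875 = ΔG·(1 − c^5)/(1 − c) = 235 × (1 − 0.2373046875)/0.25 ≈ £716.9 billion.

£716.9 billion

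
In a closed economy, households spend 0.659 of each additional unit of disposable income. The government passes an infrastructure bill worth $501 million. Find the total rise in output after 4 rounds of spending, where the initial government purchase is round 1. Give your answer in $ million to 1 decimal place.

$1,192.1 million

Round 1 adds ΔG = $501 million; each later round is MPC = 0.659 times the previous.
After 4 rounds: 501 + 330.159 + 217.574781 + 143.381780679 = ΔG·(1 − c^4)/(1 − c) = 501 × (1 − 0.188599986961)/0.341 ≈ $1,192.1 million.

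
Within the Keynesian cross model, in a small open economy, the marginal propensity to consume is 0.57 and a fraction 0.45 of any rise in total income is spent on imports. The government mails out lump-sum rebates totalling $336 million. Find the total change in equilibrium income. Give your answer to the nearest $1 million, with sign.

A lump-sum tax change of −$336 million shifts disposable income by +$336 million; first-round consumption changes by −c × ΔT = −0.57 × (−$336 million) = +$191.52 million.
Expenditure multiplier = 1/(1 − c + m) = 1/(1 − 0.57 + 0.45) = 1/0.88 ≈ 1.136.
The tax multiplier is −c × k ≈ −0.648, so ΔY = k × (−c·ΔT) = (+$191.52 million) / 0.88 ≈ +$218 million.

+$218 million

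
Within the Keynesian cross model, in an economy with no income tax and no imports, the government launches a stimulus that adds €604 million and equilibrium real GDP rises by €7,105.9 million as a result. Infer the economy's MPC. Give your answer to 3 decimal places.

0.915

Implied spending multiplier k = ΔY/ΔG = 7,105.9/604 ≈ 11.7647.
Since k = 1/(1 − MPC), MPC = 1 − 1/k = 1 − ΔG/ΔY = 1 − 604/7,105.9 ≈ 0.915.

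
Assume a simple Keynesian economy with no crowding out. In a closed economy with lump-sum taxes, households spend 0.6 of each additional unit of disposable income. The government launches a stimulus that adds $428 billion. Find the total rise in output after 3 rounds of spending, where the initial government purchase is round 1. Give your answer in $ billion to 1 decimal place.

Round 1 adds ΔG = $428 billion; each later round is MPC = 0.6 times the previous.
After 3 rounds: 428 + 256.8 + 154.08 = ΔG·(1 − c^3)/(1 − c) = 428 × (1 − 0.216)/0.4 ≈ $838.9 billion.

$838.9 billion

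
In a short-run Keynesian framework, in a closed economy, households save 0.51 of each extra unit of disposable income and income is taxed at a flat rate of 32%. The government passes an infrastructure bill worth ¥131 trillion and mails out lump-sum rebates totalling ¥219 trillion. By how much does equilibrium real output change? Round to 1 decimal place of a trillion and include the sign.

MPC = 1 − MPS = 1 − 0.51 = 0.49.
Expenditure multiplier = 1/(1 − c(1−t)) = 1/(1 − 0.49×0.68) = 1/0.6668 ≈ 1.5.
ΔG contributes k·ΔG = (+¥131 trillion) / 0.6668 ≈ +¥196.5 trillion.
ΔT of −¥219 trillion changes first-round spending by −c·ΔT = +¥107.31 trillion, contributing k·(−c·ΔT) = (+¥107.31 trillion) / 0.6668 ≈ +¥160.9 trillion.
Net ΔY = k(ΔG − c·ΔT) = (+¥238.31 trillion) / 0.6668 ≈ +¥357.4 trillion.

+¥357.4 trillion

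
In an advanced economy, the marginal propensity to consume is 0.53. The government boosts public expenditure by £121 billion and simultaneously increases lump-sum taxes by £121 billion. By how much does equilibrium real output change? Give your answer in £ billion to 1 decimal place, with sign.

Expenditure multiplier = 1/(1 − MPC) = 1/(1 − 0.53) = 1/0.47 ≈ 2.128.
ΔG contributes k·ΔG = (+£121 billion) / 0.47 ≈ +£257.4 billion.
ΔT of +£121 billion changes first-round spending by −c·ΔT = −£64.13 billion, contributing k·(−c·ΔT) = (−£64.13 billion) / 0.47 ≈ −£136.4 billion.
With ΔG = ΔT and no other leakages, the balanced-budget multiplier is 1, so ΔY = ΔG = +£121 billion.

+£121.0 billion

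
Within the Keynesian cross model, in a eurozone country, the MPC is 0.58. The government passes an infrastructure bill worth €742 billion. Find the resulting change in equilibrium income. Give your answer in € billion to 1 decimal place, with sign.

Expenditure multiplier = 1/(1 − MPC) = 1/(1 − 0.58) = 1/0.42 ≈ 2.381.
ΔY = k × ΔG = (+€742 billion) / 0.42 ≈ +€1,766.7 billion.

+€1,766.7 billion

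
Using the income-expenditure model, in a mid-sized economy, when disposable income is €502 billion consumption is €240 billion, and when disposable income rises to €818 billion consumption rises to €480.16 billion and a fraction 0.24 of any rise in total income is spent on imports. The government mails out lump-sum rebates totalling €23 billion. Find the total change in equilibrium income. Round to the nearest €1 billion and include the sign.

+€36 billion

MPC = ΔC/ΔYd = (480.16 − 240)/(818 − 502) = 240.16/316 = 0.76.
A lump-sum tax change of −€23 billion shifts disposable income by +€23 billion; first-round consumption changes by −c × ΔT = −0.76 × (−€23 billion) = +€17.48 billion.
Expenditure multiplier = 1/(1 − c + m) = 1/(1 − 0.76 + 0.24) = 1/0.48 ≈ 2.083.
The tax multiplier is −c × k ≈ −1.583, so ΔY = k × (−c·ΔT) = (+€17.48 billion) / 0.48 ≈ +€36 billion.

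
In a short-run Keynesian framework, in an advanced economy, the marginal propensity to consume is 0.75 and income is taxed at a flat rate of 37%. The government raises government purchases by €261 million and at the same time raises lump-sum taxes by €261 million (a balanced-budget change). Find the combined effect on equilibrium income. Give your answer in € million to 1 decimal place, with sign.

+€123.7 million

Expenditure multiplier = 1/(1 − c(1−t)) = 1/(1 − 0.75×0.63) = 1/0.5275 ≈ 1.896.
ΔG contributes k·ΔG = (+€261 million) / 0.5275 ≈ +€494.8 million.
ΔT of +€261 million changes first-round spending by −c·ΔT = −€195.75 million, contributing k·(−c·ΔT) = (−€195.75 million) / 0.5275 ≈ −€371.1 million.
Net ΔY = k(ΔG − c·ΔT) = (+€65.25 million) / 0.5275 ≈ +€123.7 million.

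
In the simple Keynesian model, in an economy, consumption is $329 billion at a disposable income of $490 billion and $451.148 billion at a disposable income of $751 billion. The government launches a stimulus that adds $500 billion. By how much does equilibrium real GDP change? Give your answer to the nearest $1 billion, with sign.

MPC = ΔC/ΔYd = (451.148 − 329)/(751 − 490) = 122.148/261 = 0.468.
Expenditure multiplier = 1/(1 − MPC) = 1/(1 − 0.468) = 1/0.532 ≈ 1.88.
ΔY = k × ΔG = (+$500 billion) / 0.532 ≈ +$940 billion.

+$940 billion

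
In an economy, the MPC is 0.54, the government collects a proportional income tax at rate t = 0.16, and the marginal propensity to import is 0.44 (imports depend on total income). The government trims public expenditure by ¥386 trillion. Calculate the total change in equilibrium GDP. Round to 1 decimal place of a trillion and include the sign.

Spending multiplier = 1/(1 − c(1−t) + m) = 1/(1 − 0.54×0.84 + 0.44) = 1/0.9864 ≈ 1.014.
ΔY = k × ΔG = (−¥386 trillion) / 0.9864 ≈ −¥391.3 trillion.

−¥391.3 trillion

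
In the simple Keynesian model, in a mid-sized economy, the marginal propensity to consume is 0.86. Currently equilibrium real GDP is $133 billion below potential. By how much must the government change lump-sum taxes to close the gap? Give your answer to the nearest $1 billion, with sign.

Spending multiplier = 1/(1 − MPC) = 1/(1 − 0.86) = 1/0.14 ≈ 7.143.
Tax multiplier = −c·k = −0.86/0.14 ≈ −6.143. Need ΔY = +$133 billion, so ΔT = ΔY/(−c·k) = −(+$133 billion) × 0.14 / 0.86 ≈ −$22 billion.
The government should cut lump-sum taxes by $22 billion.

−$22 billion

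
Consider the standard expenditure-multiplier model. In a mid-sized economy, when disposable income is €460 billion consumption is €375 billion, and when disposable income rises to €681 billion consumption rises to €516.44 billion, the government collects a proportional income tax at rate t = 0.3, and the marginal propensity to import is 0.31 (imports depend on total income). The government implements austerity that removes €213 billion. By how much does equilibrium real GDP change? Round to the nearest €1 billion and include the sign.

MPC = ΔC/ΔYd = (516.44 − 375)/(681 − 460) = 141.44/221 = 0.64.
Spending multiplier = 1/(1 − c(1−t) + m) = 1/(1 − 0.64×0.7 + 0.31) = 1/0.862 ≈ 1.16.
ΔY = k × ΔG = (−€213 billion) / 0.862 ≈ −€247 billion.

−€247 billion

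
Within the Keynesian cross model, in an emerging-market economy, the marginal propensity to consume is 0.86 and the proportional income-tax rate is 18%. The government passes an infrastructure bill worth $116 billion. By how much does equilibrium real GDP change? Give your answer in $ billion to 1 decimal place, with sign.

+$393.5 billion

Government-spending multiplier = 1/(1 − c(1−t)) = 1/(1 − 0.86×0.82) = 1/0.2948 ≈ 3.392.
ΔY = k × ΔG = (+$116 billion) / 0.2948 ≈ +$393.5 billion.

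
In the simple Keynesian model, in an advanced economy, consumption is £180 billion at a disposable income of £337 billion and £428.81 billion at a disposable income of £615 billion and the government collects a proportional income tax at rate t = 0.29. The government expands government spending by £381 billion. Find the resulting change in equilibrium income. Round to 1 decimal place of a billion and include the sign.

+£1,045.1 billion

MPC = ΔC/ΔYd = (428.81 − 180)/(615 − 337) = 248.81/278 = 0.895.
Government-spending multiplier = 1/(1 − c(1−t)) = 1/(1 − 0.895×0.71) = 1/0.36455 ≈ 2.743.
ΔY = k × ΔG = (+£381 billion) / 0.36455 ≈ +£1,045.1 billion.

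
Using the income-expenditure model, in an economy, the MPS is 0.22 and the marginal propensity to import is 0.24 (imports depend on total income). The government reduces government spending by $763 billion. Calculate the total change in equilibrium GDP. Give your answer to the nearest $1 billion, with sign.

MPC = 1 − MPS = 1 − 0.22 = 0.78.
Government-spending multiplier = 1/(1 − c + m) = 1/(1 − 0.78 + 0.24) = 1/0.46 ≈ 2.174.
ΔY = k × ΔG = (−$763 billion) / 0.46 ≈ −$1,659 billion.

−$1,659 billion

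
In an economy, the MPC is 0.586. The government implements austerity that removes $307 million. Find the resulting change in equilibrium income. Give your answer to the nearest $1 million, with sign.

Spending multiplier = 1/(1 − MPC) = 1/(1 − 0.586) = 1/0.414 ≈ 2.415.
ΔY = k × ΔG = (−$307 million) / 0.414 ≈ −$742 million.

−$742 million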